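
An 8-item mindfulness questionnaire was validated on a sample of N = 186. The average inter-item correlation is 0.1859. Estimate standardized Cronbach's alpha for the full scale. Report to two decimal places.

Standardized α = k·r̄ / (1 + (k−1)·r̄) = 8 × 0.1859 / (1 + 7 × 0.1859)
  = 1.4872 / 2.3013 = 0.65

α = 0.65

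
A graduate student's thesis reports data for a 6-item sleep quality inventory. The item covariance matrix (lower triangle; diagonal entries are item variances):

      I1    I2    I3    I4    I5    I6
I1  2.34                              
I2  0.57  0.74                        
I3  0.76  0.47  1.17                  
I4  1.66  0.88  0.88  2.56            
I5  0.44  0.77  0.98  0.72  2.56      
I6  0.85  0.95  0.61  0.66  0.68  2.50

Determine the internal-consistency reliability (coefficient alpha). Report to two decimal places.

α = 0.80

Σσᵢ² = 2.34 + 0.74 + 1.17 + 2.56 + 2.56 + 2.50 = 11.87
Σ_{i<j} σ_ij = 11.88
total variance = 11.87 + 2 × 11.88 = 35.63
α = (k/(k−1))·(1 − Σσᵢ²/total variance) = (6/5)·(1 − 11.87/35.63) = 0.80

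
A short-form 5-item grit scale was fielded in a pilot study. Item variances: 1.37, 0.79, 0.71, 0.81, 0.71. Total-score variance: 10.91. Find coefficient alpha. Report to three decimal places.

α = 0.747

Σσ²ᵢ = 1.37 + 0.79 + 0.71 + 0.81 + 0.71 = 4.39
α = (k/(k−1))·(1 − Σσ²ᵢ/σ²_total) = (5/4)·(1 − 4.39/10.91) = 0.747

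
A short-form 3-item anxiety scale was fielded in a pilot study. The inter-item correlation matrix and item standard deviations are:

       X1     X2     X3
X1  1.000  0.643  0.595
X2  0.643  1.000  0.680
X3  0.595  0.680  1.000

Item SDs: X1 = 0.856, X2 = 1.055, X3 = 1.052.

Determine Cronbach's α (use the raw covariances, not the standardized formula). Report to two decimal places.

α = 0.84

Σσ²ᵢ = 0.856² + 1.055² + 1.052² = 2.9525
Covariances σ_ij = r_ij · s_i · s_j:
  σ(X1,X2) = 0.643 × 0.856 × 1.055 = 0.5807
  σ(X1,X3) = 0.595 × 0.856 × 1.052 = 0.5358
  σ(X2,X3) = 0.680 × 1.055 × 1.052 = 0.7547
σ²_T = Σσ²ᵢ + 2·Σσ_ij = 2.9525 + 2 × 1.8712 = 6.6949
α = (3/2)·(1 − 2.9525/6.6949) = 0.84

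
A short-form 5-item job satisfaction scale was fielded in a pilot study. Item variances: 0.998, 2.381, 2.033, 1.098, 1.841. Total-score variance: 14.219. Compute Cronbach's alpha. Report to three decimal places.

Cronbach's alpha = 0.516

sum of item variances = 0.998 + 2.381 + 2.033 + 1.098 + 1.841 = 8.351
α = (k/(k−1))·(1 − sum of item variances/total variance) = (5/4)·(1 − 8.351/14.219) = 0.516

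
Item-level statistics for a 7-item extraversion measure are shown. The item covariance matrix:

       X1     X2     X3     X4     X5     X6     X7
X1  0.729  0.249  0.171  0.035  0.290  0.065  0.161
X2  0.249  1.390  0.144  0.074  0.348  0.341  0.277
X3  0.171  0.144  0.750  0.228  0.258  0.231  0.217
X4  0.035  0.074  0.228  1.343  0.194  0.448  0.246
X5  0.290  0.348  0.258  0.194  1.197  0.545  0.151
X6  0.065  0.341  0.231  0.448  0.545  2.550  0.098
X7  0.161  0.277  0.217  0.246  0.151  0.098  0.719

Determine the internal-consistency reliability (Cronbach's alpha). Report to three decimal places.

Σσ²ᵢ = 0.729 + 1.390 + 0.750 + 1.343 + 1.197 + 2.550 + 0.719 = 8.678
Sum of off-diagonal covariances = 4.771
σ²_total = 8.678 + 2 × 4.771 = 18.220
α = (k/(k−1))·(1 − Σσ²ᵢ/σ²_total) = (7/6)·(1 − 8.678/18.220) = 0.611

Cronbach's alpha = 0.611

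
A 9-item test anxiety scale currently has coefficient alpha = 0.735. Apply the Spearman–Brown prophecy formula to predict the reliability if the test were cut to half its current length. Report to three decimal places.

predicted reliability = 0.581

Length factor m = 1/2
α' = m·α / (1 − (1−m)·α)
   = 1/2 × 0.735 / (1 − (1 − 1/2) × 0.735)
   = 0.3675 / 0.6325 = 0.581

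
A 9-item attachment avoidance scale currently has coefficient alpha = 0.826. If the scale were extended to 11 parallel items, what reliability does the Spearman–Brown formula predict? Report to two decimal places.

Length factor m = 11/9 = 1.2222
α' = m·α / (1 + (m−1)·α)
   = 11/9 × 0.826 / (1 + (11/9 − 1) × 0.826)
   = 1.0096 / 1.1836 = 0.85

predicted reliability = 0.85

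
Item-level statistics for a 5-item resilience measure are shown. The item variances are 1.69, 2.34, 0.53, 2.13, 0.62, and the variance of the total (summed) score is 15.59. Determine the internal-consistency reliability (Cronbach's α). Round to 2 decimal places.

Σσᵢ² = 1.69 + 2.34 + 0.53 + 2.13 + 0.62 = 7.31
α = (k/(k−1))·(1 − Σσᵢ²/σ²_T) = (5/4)·(1 − 7.31/15.59) = 0.66

Cronbach's α = 0.66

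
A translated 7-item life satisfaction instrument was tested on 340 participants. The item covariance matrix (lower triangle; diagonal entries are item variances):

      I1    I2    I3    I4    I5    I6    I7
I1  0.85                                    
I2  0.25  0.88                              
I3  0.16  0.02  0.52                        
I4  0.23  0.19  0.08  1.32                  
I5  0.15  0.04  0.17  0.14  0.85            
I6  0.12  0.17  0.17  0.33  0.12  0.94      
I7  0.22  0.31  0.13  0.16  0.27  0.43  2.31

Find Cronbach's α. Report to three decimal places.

α = 0.585

Σσ²ᵢ = 0.85 + 0.88 + 0.52 + 1.32 + 0.85 + 0.94 + 2.31 = 7.67
Σ_{i<j} σ_ij = 3.86
Var(T) = 7.67 + 2 × 3.86 = 15.39
α = (k/(k−1))·(1 − Σσ²ᵢ/Var(T)) = (7/6)·(1 − 7.67/15.39) = 0.585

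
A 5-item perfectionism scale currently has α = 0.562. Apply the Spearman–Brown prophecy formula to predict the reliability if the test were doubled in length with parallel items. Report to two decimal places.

Length factor m = 2
α' = m·α / (1 + (m−1)·α)
   = 2 × 0.562 / (1 + (2 − 1) × 0.562)
   = 1.1240 / 1.5620 = 0.72

predicted reliability = 0.72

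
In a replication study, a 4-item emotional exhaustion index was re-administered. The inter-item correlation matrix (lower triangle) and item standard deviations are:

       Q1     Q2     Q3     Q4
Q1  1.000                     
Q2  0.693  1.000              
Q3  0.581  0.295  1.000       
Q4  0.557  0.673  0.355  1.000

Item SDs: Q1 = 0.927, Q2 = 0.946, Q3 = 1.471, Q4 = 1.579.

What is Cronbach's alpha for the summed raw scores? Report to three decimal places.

Σσ²ᵢ = 0.927² + 0.946² + 1.471² + 1.579² = 6.4113
Covariances σ_ij = r_ij · s_i · s_j:
  σ(Q1,Q2) = 0.693 × 0.927 × 0.946 = 0.6077
  σ(Q1,Q3) = 0.581 × 0.927 × 1.471 = 0.7923
  σ(Q1,Q4) = 0.557 × 0.927 × 1.579 = 0.8153
  σ(Q2,Q3) = 0.295 × 0.946 × 1.471 = 0.4105
  σ(Q2,Q4) = 0.673 × 0.946 × 1.579 = 1.0053
  σ(Q3,Q4) = 0.355 × 1.471 × 1.579 = 0.8246
σ²_T = Σσ²ᵢ + 2·Σσ_ij = 6.4113 + 2 × 4.4557 = 15.3227
α = (4/3)·(1 − 6.4113/15.3227) = 0.775

α = 0.775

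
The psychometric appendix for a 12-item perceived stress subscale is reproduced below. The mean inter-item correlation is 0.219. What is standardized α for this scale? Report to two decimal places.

Standardized α = k·r̄ / (1 + (k−1)·r̄) = 12 × 0.219 / (1 + 11 × 0.219)
  = 2.6280 / 3.4090 = 0.77

standardized α = 0.77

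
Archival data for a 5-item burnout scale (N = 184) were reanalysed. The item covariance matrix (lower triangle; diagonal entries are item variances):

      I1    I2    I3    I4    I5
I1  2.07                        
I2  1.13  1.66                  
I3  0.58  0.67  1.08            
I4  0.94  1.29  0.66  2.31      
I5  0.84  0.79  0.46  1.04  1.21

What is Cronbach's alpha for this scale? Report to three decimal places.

Σσ²ᵢ = 2.07 + 1.66 + 1.08 + 2.31 + 1.21 = 8.33
Σ_{i<j} σ_ij = 8.40
σ²_total = 8.33 + 2 × 8.40 = 25.13
α = (k/(k−1))·(1 − Σσ²ᵢ/σ²_total) = (5/4)·(1 − 8.33/25.13) = 0.836

Cronbach's alpha = 0.836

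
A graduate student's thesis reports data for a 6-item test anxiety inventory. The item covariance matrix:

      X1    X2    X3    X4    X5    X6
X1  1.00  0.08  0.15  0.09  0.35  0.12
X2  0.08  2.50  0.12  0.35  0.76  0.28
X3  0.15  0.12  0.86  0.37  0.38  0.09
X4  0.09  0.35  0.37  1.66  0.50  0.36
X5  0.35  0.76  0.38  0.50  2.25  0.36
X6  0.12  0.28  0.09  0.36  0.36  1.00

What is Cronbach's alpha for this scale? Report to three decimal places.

sum of item variances = 1.00 + 2.50 + 0.86 + 1.66 + 2.25 + 1.00 = 9.27
Sum of the distinct covariances = 4.36
σ²_total = 9.27 + 2 × 4.36 = 17.99
α = (k/(k−1))·(1 − sum of item variances/σ²_total) = (6/5)·(1 − 9.27/17.99) = 0.582

α = 0.582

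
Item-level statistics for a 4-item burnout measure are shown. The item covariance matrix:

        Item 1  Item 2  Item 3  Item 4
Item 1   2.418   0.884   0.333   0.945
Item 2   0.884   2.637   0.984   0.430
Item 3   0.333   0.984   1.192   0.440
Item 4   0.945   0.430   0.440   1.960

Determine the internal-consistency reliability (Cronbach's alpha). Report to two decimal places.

Cronbach's alpha = 0.66

Σσᵢ² = 2.418 + 2.637 + 1.192 + 1.960 = 8.207
Sum of the distinct covariances = 4.016
Var(T) = 8.207 + 2 × 4.016 = 16.239
α = (k/(k−1))·(1 − Σσᵢ²/Var(T)) = (4/3)·(1 − 8.207/16.239) = 0.66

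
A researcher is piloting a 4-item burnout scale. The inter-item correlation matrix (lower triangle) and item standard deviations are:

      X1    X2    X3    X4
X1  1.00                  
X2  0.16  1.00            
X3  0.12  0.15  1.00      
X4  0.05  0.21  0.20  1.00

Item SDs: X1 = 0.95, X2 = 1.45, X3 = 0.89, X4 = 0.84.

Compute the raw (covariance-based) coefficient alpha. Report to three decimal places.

α = 0.399

Σσ²ᵢ = 0.95² + 1.45² + 0.89² + 0.84² = 4.5027
Covariances σ_ij = r_ij · s_i · s_j:
  σ(X1,X2) = 0.16 × 0.95 × 1.45 = 0.2204
  σ(X1,X3) = 0.12 × 0.95 × 0.89 = 0.1015
  σ(X1,X4) = 0.05 × 0.95 × 0.84 = 0.0399
  σ(X2,X3) = 0.15 × 1.45 × 0.89 = 0.1936
  σ(X2,X4) = 0.21 × 1.45 × 0.84 = 0.2558
  σ(X3,X4) = 0.20 × 0.89 × 0.84 = 0.1495
σ²_T = Σσ²ᵢ + 2·Σσ_ij = 4.5027 + 2 × 0.9607 = 6.4241
α = (4/3)·(1 − 4.5027/6.4241) = 0.399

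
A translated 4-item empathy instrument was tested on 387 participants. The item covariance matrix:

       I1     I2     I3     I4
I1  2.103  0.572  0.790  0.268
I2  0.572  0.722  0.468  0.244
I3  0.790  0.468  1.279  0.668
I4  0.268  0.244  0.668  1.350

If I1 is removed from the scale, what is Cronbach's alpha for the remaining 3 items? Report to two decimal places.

Cronbach's alpha = 0.68

Remaining items: I2, I3, I4 (k = 3).
Σσ²ᵢ = 0.722 + 1.279 + 1.350 = 3.351
total variance = 3.351 + 2 × 1.380 = 6.111
α (item deleted) = (3/2)·(1 − 3.351/6.111) = 0.68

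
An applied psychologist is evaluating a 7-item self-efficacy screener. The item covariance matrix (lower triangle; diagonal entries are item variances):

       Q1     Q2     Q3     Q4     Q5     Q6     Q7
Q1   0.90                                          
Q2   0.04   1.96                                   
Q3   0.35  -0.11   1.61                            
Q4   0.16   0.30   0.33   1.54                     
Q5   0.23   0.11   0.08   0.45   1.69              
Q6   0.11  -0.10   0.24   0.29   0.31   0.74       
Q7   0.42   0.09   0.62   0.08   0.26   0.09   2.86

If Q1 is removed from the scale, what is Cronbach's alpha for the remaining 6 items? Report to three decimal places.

Remaining items: Q2, Q3, Q4, Q5, Q6, Q7 (k = 6).
ΣVar(i) = 1.96 + 1.61 + 1.54 + 1.69 + 0.74 + 2.86 = 10.40
σ²_T = 10.40 + 2 × 3.04 = 16.48
α (item deleted) = (6/5)·(1 − 10.40/16.48) = 0.443

α = 0.443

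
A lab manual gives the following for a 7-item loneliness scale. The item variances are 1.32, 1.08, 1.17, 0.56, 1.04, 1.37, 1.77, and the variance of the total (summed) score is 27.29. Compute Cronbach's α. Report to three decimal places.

sum of item variances = 1.32 + 1.08 + 1.17 + 0.56 + 1.04 + 1.37 + 1.77 = 8.31
α = (k/(k−1))·(1 − sum of item variances/σ²_total) = (7/6)·(1 − 8.31/27.29) = 0.811

α = 0.811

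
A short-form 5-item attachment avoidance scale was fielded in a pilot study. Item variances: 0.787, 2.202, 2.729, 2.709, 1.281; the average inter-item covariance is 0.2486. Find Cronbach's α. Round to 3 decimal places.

Cronbach's α = 0.423

Σσᵢ² = 0.787 + 2.202 + 2.729 + 2.709 + 1.281 = 9.708
Sum of the 10 distinct covariances = 10 × 0.2486 = 2.4860
σ²_total = Σσᵢ² + 2·Σcov = 9.708 + 2 × 2.4860 = 14.6800
α = (5/4)·(1 − 9.708/14.6800) = 0.423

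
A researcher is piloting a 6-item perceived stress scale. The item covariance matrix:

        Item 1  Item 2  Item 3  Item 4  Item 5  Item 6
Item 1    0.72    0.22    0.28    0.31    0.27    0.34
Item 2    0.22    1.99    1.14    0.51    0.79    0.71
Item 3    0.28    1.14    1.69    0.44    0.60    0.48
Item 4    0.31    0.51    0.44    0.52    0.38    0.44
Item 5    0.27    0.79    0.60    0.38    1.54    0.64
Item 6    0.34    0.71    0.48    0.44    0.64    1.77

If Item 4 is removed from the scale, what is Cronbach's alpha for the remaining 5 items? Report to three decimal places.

α = 0.733

Remaining items: Item 1, Item 2, Item 3, Item 5, Item 6 (k = 5).
Σσᵢ² = 0.72 + 1.99 + 1.69 + 1.54 + 1.77 = 7.71
σ²_total = 7.71 + 2 × 5.47 = 18.65
α (item deleted) = (5/4)·(1 − 7.71/18.65) = 0.733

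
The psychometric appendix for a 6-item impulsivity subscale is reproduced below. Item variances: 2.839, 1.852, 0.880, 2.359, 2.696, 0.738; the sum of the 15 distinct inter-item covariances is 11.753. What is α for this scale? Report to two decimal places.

Σσ²ᵢ = 2.839 + 1.852 + 0.880 + 2.359 + 2.696 + 0.738 = 11.364
Sum of distinct covariances = 11.753
Var(T) = Σσ²ᵢ + 2·Σcov = 11.364 + 2 × 11.753 = 34.870
α = (6/5)·(1 − 11.364/34.870) = 0.81

α = 0.81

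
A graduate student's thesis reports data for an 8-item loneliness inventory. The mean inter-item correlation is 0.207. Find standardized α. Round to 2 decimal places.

standardized α = 0.68

Standardized α = k·r̄ / (1 + (k−1)·r̄) = 8 × 0.207 / (1 + 7 × 0.207)
  = 1.6560 / 2.4490 = 0.68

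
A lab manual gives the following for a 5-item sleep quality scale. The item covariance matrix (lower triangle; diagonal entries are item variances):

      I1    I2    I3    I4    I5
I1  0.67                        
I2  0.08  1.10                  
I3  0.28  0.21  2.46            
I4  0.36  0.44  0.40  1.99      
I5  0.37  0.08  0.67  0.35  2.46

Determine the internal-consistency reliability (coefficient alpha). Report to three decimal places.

Σσᵢ² = 0.67 + 1.10 + 2.46 + 1.99 + 2.46 = 8.68
Σ_{i<j} σ_ij = 3.24
Var(T) = 8.68 + 2 × 3.24 = 15.16
α = (k/(k−1))·(1 − Σσᵢ²/Var(T)) = (5/4)·(1 − 8.68/15.16) = 0.534

coefficient alpha = 0.534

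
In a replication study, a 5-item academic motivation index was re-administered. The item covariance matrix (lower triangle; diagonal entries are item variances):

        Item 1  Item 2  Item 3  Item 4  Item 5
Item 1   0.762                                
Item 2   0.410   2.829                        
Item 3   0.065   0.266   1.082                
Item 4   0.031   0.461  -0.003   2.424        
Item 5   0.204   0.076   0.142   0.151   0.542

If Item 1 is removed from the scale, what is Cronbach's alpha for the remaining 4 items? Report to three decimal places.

Remaining items: Item 2, Item 3, Item 4, Item 5 (k = 4).
Σσ²ᵢ = 2.829 + 1.082 + 2.424 + 0.542 = 6.877
σ²_total = 6.877 + 2 × 1.093 = 9.063
α (item deleted) = (4/3)·(1 − 6.877/9.063) = 0.322

α = 0.322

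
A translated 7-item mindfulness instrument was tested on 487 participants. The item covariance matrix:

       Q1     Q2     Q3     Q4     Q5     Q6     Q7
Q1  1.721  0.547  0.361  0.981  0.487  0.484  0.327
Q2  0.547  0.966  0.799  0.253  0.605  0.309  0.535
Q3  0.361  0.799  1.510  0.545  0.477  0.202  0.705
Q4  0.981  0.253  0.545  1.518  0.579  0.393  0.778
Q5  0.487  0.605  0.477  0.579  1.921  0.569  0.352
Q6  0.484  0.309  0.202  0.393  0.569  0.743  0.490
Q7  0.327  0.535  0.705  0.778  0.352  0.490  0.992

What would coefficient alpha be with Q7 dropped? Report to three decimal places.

Remaining items: Q1, Q2, Q3, Q4, Q5, Q6 (k = 6).
Σσ²ᵢ = 1.721 + 0.966 + 1.510 + 1.518 + 1.921 + 0.743 = 8.379
Var(T) = 8.379 + 2 × 7.591 = 23.561
α (item deleted) = (6/5)·(1 − 8.379/23.561) = 0.773

α = 0.773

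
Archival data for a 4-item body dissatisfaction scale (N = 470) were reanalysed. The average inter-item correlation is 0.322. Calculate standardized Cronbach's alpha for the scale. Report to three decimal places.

Standardized α = k·r̄ / (1 + (k−1)·r̄) = 4 × 0.322 / (1 + 3 × 0.322)
  = 1.2880 / 1.9660 = 0.655

α = 0.655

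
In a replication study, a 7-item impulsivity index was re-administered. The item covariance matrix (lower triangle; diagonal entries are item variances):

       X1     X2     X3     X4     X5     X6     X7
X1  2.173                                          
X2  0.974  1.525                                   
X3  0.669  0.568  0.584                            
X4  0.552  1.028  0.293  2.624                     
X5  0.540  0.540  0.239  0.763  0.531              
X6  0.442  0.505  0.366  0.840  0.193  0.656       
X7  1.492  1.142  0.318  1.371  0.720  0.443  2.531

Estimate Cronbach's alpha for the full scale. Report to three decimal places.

sum of item variances = 2.173 + 1.525 + 0.584 + 2.624 + 0.531 + 0.656 + 2.531 = 10.624
Σ_{i<j} σ_ij = 13.998
total variance = 10.624 + 2 × 13.998 = 38.620
α = (k/(k−1))·(1 − sum of item variances/total variance) = (7/6)·(1 − 10.624/38.620) = 0.846

α = 0.846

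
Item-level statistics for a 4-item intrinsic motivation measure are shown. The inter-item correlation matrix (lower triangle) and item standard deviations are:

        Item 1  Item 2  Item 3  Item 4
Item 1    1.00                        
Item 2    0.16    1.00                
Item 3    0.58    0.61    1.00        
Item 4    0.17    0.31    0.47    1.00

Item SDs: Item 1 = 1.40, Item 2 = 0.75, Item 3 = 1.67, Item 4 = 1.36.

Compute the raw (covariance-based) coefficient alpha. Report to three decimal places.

Σσ²ᵢ = 1.40² + 0.75² + 1.67² + 1.36² = 7.1610
Covariances σ_ij = r_ij · s_i · s_j:
  σ(Item 1,Item 2) = 0.16 × 1.40 × 0.75 = 0.1680
  σ(Item 1,Item 3) = 0.58 × 1.40 × 1.67 = 1.3560
  σ(Item 1,Item 4) = 0.17 × 1.40 × 1.36 = 0.3237
  σ(Item 2,Item 3) = 0.61 × 0.75 × 1.67 = 0.7640
  σ(Item 2,Item 4) = 0.31 × 0.75 × 1.36 = 0.3162
  σ(Item 3,Item 4) = 0.47 × 1.67 × 1.36 = 1.0675
σ²_T = Σσ²ᵢ + 2·Σσ_ij = 7.1610 + 2 × 3.9954 = 15.1518
α = (4/3)·(1 − 7.1610/15.1518) = 0.703

α = 0.703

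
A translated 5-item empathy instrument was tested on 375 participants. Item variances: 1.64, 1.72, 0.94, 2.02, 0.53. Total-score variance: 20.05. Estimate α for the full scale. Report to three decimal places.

α = 0.823

sum of item variances = 1.64 + 1.72 + 0.94 + 2.02 + 0.53 = 6.85
α = (k/(k−1))·(1 − sum of item variances/Var(T)) = (5/4)·(1 − 6.85/20.05) = 0.823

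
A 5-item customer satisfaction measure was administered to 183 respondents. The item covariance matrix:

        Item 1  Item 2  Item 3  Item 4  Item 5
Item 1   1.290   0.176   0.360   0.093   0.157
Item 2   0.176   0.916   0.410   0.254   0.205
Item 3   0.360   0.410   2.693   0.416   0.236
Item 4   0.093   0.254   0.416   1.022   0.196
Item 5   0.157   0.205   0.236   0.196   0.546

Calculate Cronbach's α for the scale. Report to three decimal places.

Σσᵢ² = 1.290 + 0.916 + 2.693 + 1.022 + 0.546 = 6.467
Sum of the distinct covariances = 2.503
Var(T) = 6.467 + 2 × 2.503 = 11.473
α = (k/(k−1))·(1 − Σσᵢ²/Var(T)) = (5/4)·(1 − 6.467/11.473) = 0.545

α = 0.545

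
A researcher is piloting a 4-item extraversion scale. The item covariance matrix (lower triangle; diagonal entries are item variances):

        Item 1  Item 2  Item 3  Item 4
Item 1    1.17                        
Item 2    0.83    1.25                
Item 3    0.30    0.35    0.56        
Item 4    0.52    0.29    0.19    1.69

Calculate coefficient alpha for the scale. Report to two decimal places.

α = 0.69

sum of item variances = 1.17 + 1.25 + 0.56 + 1.69 = 4.67
Σ_{i<j} σ_ij = 2.48
σ²_total = 4.67 + 2 × 2.48 = 9.63
α = (k/(k−1))·(1 − sum of item variances/σ²_total) = (4/3)·(1 − 4.67/9.63) = 0.69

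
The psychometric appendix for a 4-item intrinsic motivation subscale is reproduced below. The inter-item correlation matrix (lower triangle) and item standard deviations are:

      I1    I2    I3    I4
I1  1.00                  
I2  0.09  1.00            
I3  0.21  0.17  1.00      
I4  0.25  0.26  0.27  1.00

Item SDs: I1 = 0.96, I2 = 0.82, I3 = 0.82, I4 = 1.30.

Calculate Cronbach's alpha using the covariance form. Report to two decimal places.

Cronbach's alpha = 0.51

Σσ²ᵢ = 0.96² + 0.82² + 0.82² + 1.30² = 3.9564
Covariances σ_ij = r_ij · s_i · s_j:
  σ(I1,I2) = 0.09 × 0.96 × 0.82 = 0.0708
  σ(I1,I3) = 0.21 × 0.96 × 0.82 = 0.1653
  σ(I1,I4) = 0.25 × 0.96 × 1.30 = 0.3120
  σ(I2,I3) = 0.17 × 0.82 × 0.82 = 0.1143
  σ(I2,I4) = 0.26 × 0.82 × 1.30 = 0.2772
  σ(I3,I4) = 0.27 × 0.82 × 1.30 = 0.2878
σ²_T = Σσ²ᵢ + 2·Σσ_ij = 3.9564 + 2 × 1.2274 = 6.4112
α = (4/3)·(1 − 3.9564/6.4112) = 0.51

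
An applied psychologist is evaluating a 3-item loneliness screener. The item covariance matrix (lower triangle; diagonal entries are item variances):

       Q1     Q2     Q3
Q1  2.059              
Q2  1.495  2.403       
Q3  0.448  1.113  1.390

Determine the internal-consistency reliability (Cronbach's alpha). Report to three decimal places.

Σσ²ᵢ = 2.059 + 2.403 + 1.390 = 5.852
Sum of off-diagonal covariances = 3.056
total variance = 5.852 + 2 × 3.056 = 11.964
α = (k/(k−1))·(1 − Σσ²ᵢ/total variance) = (3/2)·(1 − 5.852/11.964) = 0.766

Cronbach's alpha = 0.766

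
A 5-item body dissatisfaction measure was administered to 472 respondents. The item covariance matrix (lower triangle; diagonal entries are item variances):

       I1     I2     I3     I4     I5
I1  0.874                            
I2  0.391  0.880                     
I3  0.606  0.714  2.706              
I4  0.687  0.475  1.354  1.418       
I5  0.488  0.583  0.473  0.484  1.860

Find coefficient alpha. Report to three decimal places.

coefficient alpha = 0.772

Σσᵢ² = 0.874 + 0.880 + 2.706 + 1.418 + 1.860 = 7.738
Sum of off-diagonal covariances = 6.255
σ²_T = 7.738 + 2 × 6.255 = 20.248
α = (k/(k−1))·(1 − Σσᵢ²/σ²_T) = (5/4)·(1 − 7.738/20.248) = 0.772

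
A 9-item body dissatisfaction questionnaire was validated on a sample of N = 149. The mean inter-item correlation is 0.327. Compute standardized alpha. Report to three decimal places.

α = 0.814

Standardized α = k·r̄ / (1 + (k−1)·r̄) = 9 × 0.327 / (1 + 8 × 0.327)
  = 2.9430 / 3.6160 = 0.814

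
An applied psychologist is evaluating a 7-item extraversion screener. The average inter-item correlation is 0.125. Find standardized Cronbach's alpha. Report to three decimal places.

Standardized α = k·r̄ / (1 + (k−1)·r̄) = 7 × 0.125 / (1 + 6 × 0.125)
  = 0.8750 / 1.7500 = 0.500

standardized Cronbach's alpha = 0.500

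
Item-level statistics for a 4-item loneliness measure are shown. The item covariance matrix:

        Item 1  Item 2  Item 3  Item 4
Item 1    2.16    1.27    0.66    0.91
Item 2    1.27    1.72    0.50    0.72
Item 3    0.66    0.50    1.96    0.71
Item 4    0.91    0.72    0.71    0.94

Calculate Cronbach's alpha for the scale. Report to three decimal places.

Cronbach's alpha = 0.779

Σσᵢ² = 2.16 + 1.72 + 1.96 + 0.94 = 6.78
Sum of the distinct covariances = 4.77
total variance = 6.78 + 2 × 4.77 = 16.32
α = (k/(k−1))·(1 − Σσᵢ²/total variance) = (4/3)·(1 − 6.78/16.32) = 0.779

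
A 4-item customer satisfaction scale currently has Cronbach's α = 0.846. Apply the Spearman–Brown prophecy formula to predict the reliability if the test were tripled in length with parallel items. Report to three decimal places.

Length factor m = 3
α' = m·α / (1 + (m−1)·α)
   = 3 × 0.846 / (1 + (3 − 1) × 0.846)
   = 2.5380 / 2.6920 = 0.943

predicted reliability = 0.943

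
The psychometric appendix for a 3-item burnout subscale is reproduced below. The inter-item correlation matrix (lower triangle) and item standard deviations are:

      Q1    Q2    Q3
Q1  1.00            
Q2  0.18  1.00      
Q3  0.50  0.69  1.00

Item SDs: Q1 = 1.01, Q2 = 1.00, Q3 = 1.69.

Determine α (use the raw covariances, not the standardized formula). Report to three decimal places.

α = 0.712

Σσ²ᵢ = 1.01² + 1.00² + 1.69² = 4.8762
Covariances σ_ij = r_ij · s_i · s_j:
  σ(Q1,Q2) = 0.18 × 1.01 × 1.00 = 0.1818
  σ(Q1,Q3) = 0.50 × 1.01 × 1.69 = 0.8534
  σ(Q2,Q3) = 0.69 × 1.00 × 1.69 = 1.1661
σ²_T = Σσ²ᵢ + 2·Σσ_ij = 4.8762 + 2 × 2.2013 = 9.2788
α = (3/2)·(1 − 4.8762/9.2788) = 0.712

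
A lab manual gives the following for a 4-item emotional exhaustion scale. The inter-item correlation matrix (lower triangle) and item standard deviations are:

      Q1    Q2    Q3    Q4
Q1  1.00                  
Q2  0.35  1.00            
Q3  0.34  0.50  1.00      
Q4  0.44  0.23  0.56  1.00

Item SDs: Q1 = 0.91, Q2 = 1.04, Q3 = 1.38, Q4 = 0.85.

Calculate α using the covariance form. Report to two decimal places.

α = 0.72

Σσ²ᵢ = 0.91² + 1.04² + 1.38² + 0.85² = 4.5366
Covariances σ_ij = r_ij · s_i · s_j:
  σ(Q1,Q2) = 0.35 × 0.91 × 1.04 = 0.3312
  σ(Q1,Q3) = 0.34 × 0.91 × 1.38 = 0.4270
  σ(Q1,Q4) = 0.44 × 0.91 × 0.85 = 0.3403
  σ(Q2,Q3) = 0.50 × 1.04 × 1.38 = 0.7176
  σ(Q2,Q4) = 0.23 × 1.04 × 0.85 = 0.2033
  σ(Q3,Q4) = 0.56 × 1.38 × 0.85 = 0.6569
σ²_T = Σσ²ᵢ + 2·Σσ_ij = 4.5366 + 2 × 2.6763 = 9.8892
α = (4/3)·(1 − 4.5366/9.8892) = 0.72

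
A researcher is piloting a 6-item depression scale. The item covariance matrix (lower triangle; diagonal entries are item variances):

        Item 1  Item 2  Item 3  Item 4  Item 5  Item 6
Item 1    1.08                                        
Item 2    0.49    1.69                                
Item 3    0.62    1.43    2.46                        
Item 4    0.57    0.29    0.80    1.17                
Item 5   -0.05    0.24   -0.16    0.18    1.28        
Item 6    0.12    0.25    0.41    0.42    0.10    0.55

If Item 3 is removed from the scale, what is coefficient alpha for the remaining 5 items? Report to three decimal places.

α = 0.594

Remaining items: Item 1, Item 2, Item 4, Item 5, Item 6 (k = 5).
Σσᵢ² = 1.08 + 1.69 + 1.17 + 1.28 + 0.55 = 5.77
total variance = 5.77 + 2 × 2.61 = 10.99
α (item deleted) = (5/4)·(1 − 5.77/10.99) = 0.594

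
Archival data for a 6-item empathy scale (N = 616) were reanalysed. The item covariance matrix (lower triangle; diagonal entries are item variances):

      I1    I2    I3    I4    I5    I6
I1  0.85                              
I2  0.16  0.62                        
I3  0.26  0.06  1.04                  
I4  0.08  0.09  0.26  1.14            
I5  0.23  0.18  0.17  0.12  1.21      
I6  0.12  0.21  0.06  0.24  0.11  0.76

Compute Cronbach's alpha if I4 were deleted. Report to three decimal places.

Cronbach's alpha = 0.513

Remaining items: I1, I2, I3, I5, I6 (k = 5).
sum of item variances = 0.85 + 0.62 + 1.04 + 1.21 + 0.76 = 4.48
σ²_T = 4.48 + 2 × 1.56 = 7.60
α (item deleted) = (5/4)·(1 − 4.48/7.60) = 0.513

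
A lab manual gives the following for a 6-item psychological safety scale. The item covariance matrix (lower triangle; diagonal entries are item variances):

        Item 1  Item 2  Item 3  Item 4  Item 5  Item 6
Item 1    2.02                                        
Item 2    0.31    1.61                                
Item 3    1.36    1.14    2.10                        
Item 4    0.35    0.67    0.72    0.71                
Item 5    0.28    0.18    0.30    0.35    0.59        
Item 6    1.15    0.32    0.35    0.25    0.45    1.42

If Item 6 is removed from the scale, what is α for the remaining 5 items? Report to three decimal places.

Remaining items: Item 1, Item 2, Item 3, Item 4, Item 5 (k = 5).
Σσᵢ² = 2.02 + 1.61 + 2.10 + 0.71 + 0.59 = 7.03
total variance = 7.03 + 2 × 5.66 = 18.35
α (item deleted) = (5/4)·(1 − 7.03/18.35) = 0.771

α = 0.771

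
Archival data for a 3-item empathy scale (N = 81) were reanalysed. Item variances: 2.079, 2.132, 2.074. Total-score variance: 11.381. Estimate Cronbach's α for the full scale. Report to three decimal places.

Cronbach's α = 0.672

sum of item variances = 2.079 + 2.132 + 2.074 = 6.285
α = (k/(k−1))·(1 − sum of item variances/σ²_total) = (3/2)·(1 − 6.285/11.381) = 0.672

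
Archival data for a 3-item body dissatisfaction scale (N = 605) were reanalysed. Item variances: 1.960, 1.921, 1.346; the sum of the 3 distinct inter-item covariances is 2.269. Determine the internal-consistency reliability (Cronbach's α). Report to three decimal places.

Σσᵢ² = 1.960 + 1.921 + 1.346 = 5.227
Sum of distinct covariances = 2.269
σ²_T = Σσᵢ² + 2·Σcov = 5.227 + 2 × 2.269 = 9.765
α = (3/2)·(1 − 5.227/9.765) = 0.697

α = 0.697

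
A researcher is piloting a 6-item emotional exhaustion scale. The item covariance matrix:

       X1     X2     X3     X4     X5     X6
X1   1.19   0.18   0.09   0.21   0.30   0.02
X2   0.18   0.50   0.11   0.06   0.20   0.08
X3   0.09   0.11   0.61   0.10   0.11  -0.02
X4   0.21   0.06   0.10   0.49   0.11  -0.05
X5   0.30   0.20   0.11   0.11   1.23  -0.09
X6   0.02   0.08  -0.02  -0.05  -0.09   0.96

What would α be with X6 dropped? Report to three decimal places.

Remaining items: X1, X2, X3, X4, X5 (k = 5).
Σσᵢ² = 1.19 + 0.50 + 0.61 + 0.49 + 1.23 = 4.02
total variance = 4.02 + 2 × 1.47 = 6.96
α (item deleted) = (5/4)·(1 − 4.02/6.96) = 0.528

α = 0.528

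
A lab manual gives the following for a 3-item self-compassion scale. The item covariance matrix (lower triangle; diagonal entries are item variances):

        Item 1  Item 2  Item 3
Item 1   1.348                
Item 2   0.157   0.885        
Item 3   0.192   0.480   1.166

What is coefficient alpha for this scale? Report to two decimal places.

α = 0.49

Σσ²ᵢ = 1.348 + 0.885 + 1.166 = 3.399
Sum of the distinct covariances = 0.829
σ²_T = 3.399 + 2 × 0.829 = 5.057
α = (k/(k−1))·(1 − Σσ²ᵢ/σ²_T) = (3/2)·(1 − 3.399/5.057) = 0.49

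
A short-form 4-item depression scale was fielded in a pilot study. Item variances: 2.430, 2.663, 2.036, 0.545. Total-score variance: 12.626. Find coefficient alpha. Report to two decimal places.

Σσ²ᵢ = 2.430 + 2.663 + 2.036 + 0.545 = 7.674
α = (k/(k−1))·(1 − Σσ²ᵢ/total variance) = (4/3)·(1 − 7.674/12.626) = 0.52

coefficient alpha = 0.52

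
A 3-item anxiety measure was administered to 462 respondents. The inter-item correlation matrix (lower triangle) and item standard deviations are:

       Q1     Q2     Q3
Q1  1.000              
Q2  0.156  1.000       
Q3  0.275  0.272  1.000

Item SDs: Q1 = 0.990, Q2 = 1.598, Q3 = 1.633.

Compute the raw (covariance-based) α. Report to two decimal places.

α = 0.47

Σσ²ᵢ = 0.990² + 1.598² + 1.633² = 6.2004
Covariances σ_ij = r_ij · s_i · s_j:
  σ(Q1,Q2) = 0.156 × 0.990 × 1.598 = 0.2468
  σ(Q1,Q3) = 0.275 × 0.990 × 1.633 = 0.4446
  σ(Q2,Q3) = 0.272 × 1.598 × 1.633 = 0.7098
σ²_T = Σσ²ᵢ + 2·Σσ_ij = 6.2004 + 2 × 1.4012 = 9.0028
α = (3/2)·(1 − 6.2004/9.0028) = 0.47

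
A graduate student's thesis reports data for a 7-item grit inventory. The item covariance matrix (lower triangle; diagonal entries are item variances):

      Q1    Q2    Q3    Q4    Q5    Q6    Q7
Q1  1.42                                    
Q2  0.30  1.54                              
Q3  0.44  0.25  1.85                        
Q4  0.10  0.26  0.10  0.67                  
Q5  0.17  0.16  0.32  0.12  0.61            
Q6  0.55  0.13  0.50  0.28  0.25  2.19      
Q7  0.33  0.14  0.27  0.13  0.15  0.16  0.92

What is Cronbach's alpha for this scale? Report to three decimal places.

Σσᵢ² = 1.42 + 1.54 + 1.85 + 0.67 + 0.61 + 2.19 + 0.92 = 9.20
Sum of off-diagonal covariances = 5.11
total variance = 9.20 + 2 × 5.11 = 19.42
α = (k/(k−1))·(1 − Σσᵢ²/total variance) = (7/6)·(1 − 9.20/19.42) = 0.614

α = 0.614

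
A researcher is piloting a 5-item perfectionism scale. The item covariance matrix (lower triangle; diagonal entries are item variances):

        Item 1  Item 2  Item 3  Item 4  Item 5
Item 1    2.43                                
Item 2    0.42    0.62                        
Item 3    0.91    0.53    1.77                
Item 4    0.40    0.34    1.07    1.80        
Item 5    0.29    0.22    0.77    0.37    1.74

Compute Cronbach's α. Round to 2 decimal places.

ΣVar(i) = 2.43 + 0.62 + 1.77 + 1.80 + 1.74 = 8.36
Σ_{i<j} σ_ij = 5.32
σ²_total = 8.36 + 2 × 5.32 = 19.00
α = (k/(k−1))·(1 − ΣVar(i)/σ²_total) = (5/4)·(1 − 8.36/19.00) = 0.70

Cronbach's α = 0.70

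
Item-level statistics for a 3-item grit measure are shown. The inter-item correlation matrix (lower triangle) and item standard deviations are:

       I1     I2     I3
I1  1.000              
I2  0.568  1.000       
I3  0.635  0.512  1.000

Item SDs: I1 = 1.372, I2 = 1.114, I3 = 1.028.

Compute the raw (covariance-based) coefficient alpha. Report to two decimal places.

α = 0.79

Σσ²ᵢ = 1.372² + 1.114² + 1.028² = 4.1802
Covariances σ_ij = r_ij · s_i · s_j:
  σ(I1,I2) = 0.568 × 1.372 × 1.114 = 0.8681
  σ(I1,I3) = 0.635 × 1.372 × 1.028 = 0.8956
  σ(I2,I3) = 0.512 × 1.114 × 1.028 = 0.5863
σ²_T = Σσ²ᵢ + 2·Σσ_ij = 4.1802 + 2 × 2.3500 = 8.8802
α = (3/2)·(1 − 4.1802/8.8802) = 0.79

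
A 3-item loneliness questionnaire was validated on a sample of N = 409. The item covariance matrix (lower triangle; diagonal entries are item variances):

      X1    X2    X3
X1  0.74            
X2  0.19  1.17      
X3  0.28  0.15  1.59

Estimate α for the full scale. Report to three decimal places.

sum of item variances = 0.74 + 1.17 + 1.59 = 3.50
Sum of off-diagonal covariances = 0.62
total variance = 3.50 + 2 × 0.62 = 4.74
α = (k/(k−1))·(1 − sum of item variances/total variance) = (3/2)·(1 − 3.50/4.74) = 0.392

α = 0.392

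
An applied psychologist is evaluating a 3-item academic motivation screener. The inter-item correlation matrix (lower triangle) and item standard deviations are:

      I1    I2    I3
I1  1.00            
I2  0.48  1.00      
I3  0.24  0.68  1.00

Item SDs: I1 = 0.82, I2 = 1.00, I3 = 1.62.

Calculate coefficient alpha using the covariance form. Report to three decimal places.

Σσ²ᵢ = 0.82² + 1.00² + 1.62² = 4.2968
Covariances σ_ij = r_ij · s_i · s_j:
  σ(I1,I2) = 0.48 × 0.82 × 1.00 = 0.3936
  σ(I1,I3) = 0.24 × 0.82 × 1.62 = 0.3188
  σ(I2,I3) = 0.68 × 1.00 × 1.62 = 1.1016
σ²_T = Σσ²ᵢ + 2·Σσ_ij = 4.2968 + 2 × 1.8140 = 7.9248
α = (3/2)·(1 − 4.2968/7.9248) = 0.687

α = 0.687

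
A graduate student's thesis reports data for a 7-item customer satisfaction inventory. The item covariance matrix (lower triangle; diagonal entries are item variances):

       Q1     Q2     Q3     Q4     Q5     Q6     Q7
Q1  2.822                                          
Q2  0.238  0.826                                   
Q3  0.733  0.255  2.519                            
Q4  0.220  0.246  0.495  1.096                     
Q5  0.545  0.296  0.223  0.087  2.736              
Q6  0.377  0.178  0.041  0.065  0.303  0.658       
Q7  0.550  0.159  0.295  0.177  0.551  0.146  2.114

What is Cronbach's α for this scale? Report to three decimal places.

ΣVar(i) = 2.822 + 0.826 + 2.519 + 1.096 + 2.736 + 0.658 + 2.114 = 12.771
Sum of off-diagonal covariances = 6.180
σ²_total = 12.771 + 2 × 6.180 = 25.131
α = (k/(k−1))·(1 − ΣVar(i)/σ²_total) = (7/6)·(1 − 12.771/25.131) = 0.574

α = 0.574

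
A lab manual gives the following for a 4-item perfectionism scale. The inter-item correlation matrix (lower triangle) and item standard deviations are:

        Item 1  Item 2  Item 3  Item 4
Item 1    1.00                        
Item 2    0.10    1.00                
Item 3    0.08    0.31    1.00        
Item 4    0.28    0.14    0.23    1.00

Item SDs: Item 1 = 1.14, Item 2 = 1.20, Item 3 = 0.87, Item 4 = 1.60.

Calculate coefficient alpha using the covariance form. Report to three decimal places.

α = 0.468

Σσ²ᵢ = 1.14² + 1.20² + 0.87² + 1.60² = 6.0565
Covariances σ_ij = r_ij · s_i · s_j:
  σ(Item 1,Item 2) = 0.10 × 1.14 × 1.20 = 0.1368
  σ(Item 1,Item 3) = 0.08 × 1.14 × 0.87 = 0.0793
  σ(Item 1,Item 4) = 0.28 × 1.14 × 1.60 = 0.5107
  σ(Item 2,Item 3) = 0.31 × 1.20 × 0.87 = 0.3236
  σ(Item 2,Item 4) = 0.14 × 1.20 × 1.60 = 0.2688
  σ(Item 3,Item 4) = 0.23 × 0.87 × 1.60 = 0.3202
σ²_T = Σσ²ᵢ + 2·Σσ_ij = 6.0565 + 2 × 1.6394 = 9.3353
α = (4/3)·(1 − 6.0565/9.3353) = 0.468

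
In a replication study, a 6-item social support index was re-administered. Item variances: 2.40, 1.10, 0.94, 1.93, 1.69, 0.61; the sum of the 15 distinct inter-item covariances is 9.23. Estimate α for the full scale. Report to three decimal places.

ΣVar(i) = 2.40 + 1.10 + 0.94 + 1.93 + 1.69 + 0.61 = 8.67
Sum of distinct covariances = 9.23
σ²_total = ΣVar(i) + 2·Σcov = 8.67 + 2 × 9.23 = 27.13
α = (6/5)·(1 − 8.67/27.13) = 0.817

α = 0.817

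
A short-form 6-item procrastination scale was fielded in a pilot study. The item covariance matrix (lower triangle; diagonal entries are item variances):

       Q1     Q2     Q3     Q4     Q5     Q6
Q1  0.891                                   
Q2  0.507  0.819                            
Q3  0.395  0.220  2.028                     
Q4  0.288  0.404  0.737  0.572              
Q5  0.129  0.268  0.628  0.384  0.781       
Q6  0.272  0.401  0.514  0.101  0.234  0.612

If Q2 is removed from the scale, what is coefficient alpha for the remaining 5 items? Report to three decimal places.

Remaining items: Q1, Q3, Q4, Q5, Q6 (k = 5).
Σσ²ᵢ = 0.891 + 2.028 + 0.572 + 0.781 + 0.612 = 4.884
Var(T) = 4.884 + 2 × 3.682 = 12.248
α (item deleted) = (5/4)·(1 − 4.884/12.248) = 0.752

α = 0.752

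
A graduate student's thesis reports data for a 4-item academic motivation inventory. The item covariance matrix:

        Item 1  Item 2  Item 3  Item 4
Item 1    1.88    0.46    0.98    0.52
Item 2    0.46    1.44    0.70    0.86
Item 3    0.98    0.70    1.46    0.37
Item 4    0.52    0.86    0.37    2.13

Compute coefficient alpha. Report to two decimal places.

ΣVar(i) = 1.88 + 1.44 + 1.46 + 2.13 = 6.91
Sum of off-diagonal covariances = 3.89
total variance = 6.91 + 2 × 3.89 = 14.69
α = (k/(k−1))·(1 − ΣVar(i)/total variance) = (4/3)·(1 − 6.91/14.69) = 0.71

coefficient alpha = 0.71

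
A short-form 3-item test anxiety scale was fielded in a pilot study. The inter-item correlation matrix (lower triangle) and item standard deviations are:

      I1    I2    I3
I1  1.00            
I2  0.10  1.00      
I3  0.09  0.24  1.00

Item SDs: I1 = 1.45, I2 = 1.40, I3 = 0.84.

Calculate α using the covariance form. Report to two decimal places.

α = 0.30

Σσ²ᵢ = 1.45² + 1.40² + 0.84² = 4.7681
Covariances σ_ij = r_ij · s_i · s_j:
  σ(I1,I2) = 0.10 × 1.45 × 1.40 = 0.2030
  σ(I1,I3) = 0.09 × 1.45 × 0.84 = 0.1096
  σ(I2,I3) = 0.24 × 1.40 × 0.84 = 0.2822
σ²_T = Σσ²ᵢ + 2·Σσ_ij = 4.7681 + 2 × 0.5948 = 5.9577
α = (3/2)·(1 − 4.7681/5.9577) = 0.30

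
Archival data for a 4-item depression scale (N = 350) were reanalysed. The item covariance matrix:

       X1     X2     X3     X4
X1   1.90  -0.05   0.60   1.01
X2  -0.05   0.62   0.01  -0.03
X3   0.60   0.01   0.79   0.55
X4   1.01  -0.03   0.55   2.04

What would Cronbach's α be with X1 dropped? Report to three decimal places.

α = 0.353

Remaining items: X2, X3, X4 (k = 3).
Σσ²ᵢ = 0.62 + 0.79 + 2.04 = 3.45
σ²_total = 3.45 + 2 × 0.53 = 4.51
α (item deleted) = (3/2)·(1 − 3.45/4.51) = 0.353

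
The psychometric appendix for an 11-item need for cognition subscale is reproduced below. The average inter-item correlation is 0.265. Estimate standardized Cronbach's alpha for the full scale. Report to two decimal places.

α = 0.80

Standardized α = k·r̄ / (1 + (k−1)·r̄) = 11 × 0.265 / (1 + 10 × 0.265)
  = 2.9150 / 3.6500 = 0.80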